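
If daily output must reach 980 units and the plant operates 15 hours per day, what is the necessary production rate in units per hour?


Formula: Production Rate = Daily Demand / Available Hours
Rate = 980 units/day / 15 hours/day
Rate = 65.3 units/hour

65.3 units/hour


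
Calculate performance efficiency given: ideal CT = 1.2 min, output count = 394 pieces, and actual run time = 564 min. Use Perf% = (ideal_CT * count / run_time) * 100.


Formula: Performance = (Ideal CT * Total Count) / Run Time * 100
Ideal output time = 1.2 * 394 = 472.8 min
Performance = 472.8 / 564 * 100 = 83.8%

83.8%


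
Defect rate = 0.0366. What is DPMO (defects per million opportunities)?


DPMO = defect_rate * 1000000 = 0.0366 * 1000000

36600


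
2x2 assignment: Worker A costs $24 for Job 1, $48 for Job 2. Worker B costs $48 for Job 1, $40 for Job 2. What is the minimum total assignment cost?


Option 1: A->1 + B->2 = $24 + $40 = $64
Option 2: A->2 + B->1 = $48 + $48 = $96
Min cost = min($64, $96) = $64

$64


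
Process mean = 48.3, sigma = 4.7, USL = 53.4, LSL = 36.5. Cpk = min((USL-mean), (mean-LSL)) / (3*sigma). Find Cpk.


Cpu = (53.4 - 48.3) / (3 * 4.7) = 0.36
Cpl = (48.3 - 36.5) / (3 * 4.7) = 0.84
Cpk = min(0.36, 0.84) = 0.36

0.36


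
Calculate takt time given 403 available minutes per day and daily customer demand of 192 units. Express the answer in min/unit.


Formula: Takt Time = Available Production Time / Customer Demand
Takt = 403 min/day / 192 units/day
Takt = 2.1 min/unit

2.1 min/unit


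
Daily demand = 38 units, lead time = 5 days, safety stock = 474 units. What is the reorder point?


Formula: ROP = (Daily Demand * Lead Time) + Safety Stock
Demand during lead time = 38 * 5 = 190 units
ROP = 190 + 474 = 664 units

664 units


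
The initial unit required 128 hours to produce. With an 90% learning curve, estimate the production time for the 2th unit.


Formula: T_n = T_1 * (learning_rate)^(log2(n)) where learning_rate = rate/100
Doublings = log2(2) = 1
T_n = 128 * 0.9^1
T_n = 128 * 0.9 = 115.2 hours

115.2 hours


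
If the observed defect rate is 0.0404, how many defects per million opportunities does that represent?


DPMO = defect_rate * 1000000 = 0.0404 * 1000000

40400


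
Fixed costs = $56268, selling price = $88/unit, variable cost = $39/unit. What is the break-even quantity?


Formula: BEQ = Fixed Costs / (Price - Variable Cost)
Contribution margin = $88 - $39 = $49/unit
BEQ = ceil($56268 / $49/unit) = ceil(1148.33) = 1149 units

1149 units


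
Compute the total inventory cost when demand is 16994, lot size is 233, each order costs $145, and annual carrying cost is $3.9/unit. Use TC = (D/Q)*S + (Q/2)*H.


TC = 16994/233 * 145 + 233/2 * 3.9

$11030.02


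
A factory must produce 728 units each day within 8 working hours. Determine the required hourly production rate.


Formula: Production Rate = Daily Demand / Available Hours
Rate = 728 units/day / 8 hours/day
Rate = 91.0 units/hour

91.0 units/hour


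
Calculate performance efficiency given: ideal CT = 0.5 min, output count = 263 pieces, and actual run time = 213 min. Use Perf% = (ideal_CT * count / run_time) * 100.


Formula: Performance = (Ideal CT * Total Count) / Run Time * 100
Ideal output time = 0.5 * 263 = 131.5 min
Performance = 131.5 / 213 * 100 = 61.7%

61.7%


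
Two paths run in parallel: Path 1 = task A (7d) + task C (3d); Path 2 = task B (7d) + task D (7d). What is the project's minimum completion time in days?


Path 1 = 7 + 3 = 10 days
Path 2 = 7 + 7 = 14 days
Duration = max(10, 14) = 14 days

14 days


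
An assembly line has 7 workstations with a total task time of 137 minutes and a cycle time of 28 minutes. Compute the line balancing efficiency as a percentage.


Formula: Efficiency = Sum of Task Times / (N_stations * CT) * 100
Total station capacity = 7 stations * 28 min = 196 min
Efficiency = 137 / 196 * 100 = 69.9%

69.9%


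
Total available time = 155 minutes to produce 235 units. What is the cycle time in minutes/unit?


Formula: CT = Available Time / Number of Units
CT = 155 min / 235 units
CT = 0.66 min/unit

0.66 min/unit


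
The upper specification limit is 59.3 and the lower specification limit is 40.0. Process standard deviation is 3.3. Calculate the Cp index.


Cp = (59.3 - 40.0) / (6 * 3.3)

0.97


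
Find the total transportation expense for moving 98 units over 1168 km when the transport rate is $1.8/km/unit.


TC = dist * cost * units = 1168 * 1.8 * 98 = $206035.20

$206035.20


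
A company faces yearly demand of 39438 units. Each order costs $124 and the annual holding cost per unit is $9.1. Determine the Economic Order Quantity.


Formula: EOQ = sqrt(2 * D * S / H)
Numerator: 2 * 39438 * 124 = 9780624
2DS/H = 9780624 / 9.1 = 1074793.8
EOQ = sqrt(1074793.8) = 1036.7 units

1036.7 units


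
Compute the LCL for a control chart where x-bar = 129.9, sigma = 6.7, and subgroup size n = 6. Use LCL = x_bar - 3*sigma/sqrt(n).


LCL = 129.9 - 3 * 6.7 / sqrt(6)

121.69


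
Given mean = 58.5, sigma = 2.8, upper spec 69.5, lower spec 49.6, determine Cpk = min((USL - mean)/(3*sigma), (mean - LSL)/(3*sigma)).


Cpu = (69.5 - 58.5) / (3 * 2.8) = 1.31
Cpl = (58.5 - 49.6) / (3 * 2.8) = 1.06
Cpk = min(1.31, 1.06) = 1.06

1.06


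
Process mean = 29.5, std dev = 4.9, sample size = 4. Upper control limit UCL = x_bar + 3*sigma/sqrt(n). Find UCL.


UCL = 29.5 + 3 * 4.9 / sqrt(4)

36.85


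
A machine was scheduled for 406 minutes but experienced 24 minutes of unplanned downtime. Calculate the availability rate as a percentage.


Formula: Availability = (Planned Time - Downtime) / Planned Time * 100
Uptime = 406 - 24 = 382 min
Availability = 382 / 406 * 100 = 94.1%

94.1%


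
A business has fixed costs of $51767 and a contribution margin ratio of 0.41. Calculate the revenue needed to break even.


Formula: BER = Fixed Costs / Contribution Margin Ratio
BER = $51767 / 0.41
BER = $126260.98 (to the nearest cent)

$126260.98


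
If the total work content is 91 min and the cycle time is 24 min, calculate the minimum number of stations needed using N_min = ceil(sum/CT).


Formula: N_min = ceil(Sum of Task Times / Cycle Time)
N_min = ceil(91 min / 24 min) = ceil(3.7917)
N_min = 4 stations

4


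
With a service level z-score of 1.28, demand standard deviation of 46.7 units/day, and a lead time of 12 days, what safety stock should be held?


Formula: SS = z * sigma_d * sqrt(LT)
sqrt(LT) = sqrt(12) = 3.4641
SS = 1.28 * 46.7 * 3.4641
SS = 207.1 units

207.1 units


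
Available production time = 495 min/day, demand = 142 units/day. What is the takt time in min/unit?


Formula: Takt Time = Available Production Time / Customer Demand
Takt = 495 min/day / 142 units/day
Takt = 3.49 min/unit

3.49 min/unit


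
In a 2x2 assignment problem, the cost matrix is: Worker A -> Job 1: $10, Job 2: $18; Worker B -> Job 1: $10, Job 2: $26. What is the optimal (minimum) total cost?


Option 1: A->1 + B->2 = $10 + $26 = $36
Option 2: A->2 + B->1 = $18 + $10 = $28
Min cost = min($36, $28) = $28

$28


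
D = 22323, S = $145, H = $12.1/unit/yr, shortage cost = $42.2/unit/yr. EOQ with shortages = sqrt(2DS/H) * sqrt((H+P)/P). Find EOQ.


Formula: EOQ* = sqrt(2DS/H) * sqrt((H+P)/P)
Base EOQ = sqrt(2*22323*145/12.1) = 731.45 units
Correction = sqrt((12.1+42.2)/42.2) = 1.13434
EOQ* = 731.45 * 1.13434 = 829.7 units

829.7 units


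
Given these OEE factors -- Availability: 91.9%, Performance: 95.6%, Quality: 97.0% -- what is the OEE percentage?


Formula: OEE = Availability * Performance * Quality / 10000
A * P = 91.9% * 95.6% / 100 = 87.86%
OEE = 87.86% * 97.0% / 100 = 85.2%

85.2%


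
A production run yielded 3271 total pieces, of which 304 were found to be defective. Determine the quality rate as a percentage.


Formula: Quality Rate = Good Pieces / Total Pieces * 100
Good pieces = 3271 - 304 = 2967
QR = 2967 / 3271 * 100 = 90.7%

90.7%


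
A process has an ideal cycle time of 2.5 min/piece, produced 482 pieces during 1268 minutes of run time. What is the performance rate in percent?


Formula: Performance = (Ideal CT * Total Count) / Run Time * 100
Ideal output time = 2.5 * 482 = 1205.0 min
Performance = 1205.0 / 1268 * 100 = 95.0%

95.0%


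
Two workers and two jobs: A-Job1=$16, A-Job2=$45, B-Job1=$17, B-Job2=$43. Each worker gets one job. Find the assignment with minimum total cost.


Option 1: A->1 + B->2 = $16 + $43 = $59
Option 2: A->2 + B->1 = $45 + $17 = $62
Min cost = min($59, $62) = $59

$59


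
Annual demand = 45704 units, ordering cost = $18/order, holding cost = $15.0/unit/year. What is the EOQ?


Formula: EOQ = sqrt(2 * D * S / H)
Numerator: 2 * 45704 * 18 = 1645344
2DS/H = 1645344 / 15.0 = 109689.6
EOQ = sqrt(109689.6) = 331.2 units

331.2 units


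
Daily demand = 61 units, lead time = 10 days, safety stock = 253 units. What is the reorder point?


Formula: ROP = (Daily Demand * Lead Time) + Safety Stock
Demand during lead time = 61 * 10 = 610 units
ROP = 610 + 253 = 863 units

863 units


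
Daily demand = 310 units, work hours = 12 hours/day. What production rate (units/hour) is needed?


Formula: Production Rate = Daily Demand / Available Hours
Rate = 310 units/day / 12 hours/day
Rate = 25.8 units/hour

25.8 units/hour


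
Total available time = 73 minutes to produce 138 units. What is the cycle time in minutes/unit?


Formula: CT = Available Time / Number of Units
CT = 73 min / 138 units
CT = 0.53 min/unit

0.53 min/unit


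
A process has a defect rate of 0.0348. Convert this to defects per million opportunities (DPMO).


DPMO = defect_rate * 1000000 = 0.0348 * 1000000

34800


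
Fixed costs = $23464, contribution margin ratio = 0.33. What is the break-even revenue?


Formula: BER = Fixed Costs / Contribution Margin Ratio
BER = $23464 / 0.33
BER = $71103.03 (to the nearest cent)

$71103.03


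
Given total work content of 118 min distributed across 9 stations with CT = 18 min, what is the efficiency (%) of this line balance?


Formula: Efficiency = Sum of Task Times / (N_stations * CT) * 100
Total station capacity = 9 stations * 18 min = 162 min
Efficiency = 118 / 162 * 100 = 72.8%

72.8%


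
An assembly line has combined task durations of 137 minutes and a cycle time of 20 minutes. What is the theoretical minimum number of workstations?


Formula: N_min = ceil(Sum of Task Times / Cycle Time)
N_min = ceil(137 min / 20 min) = ceil(6.85)
N_min = 7 stations

7


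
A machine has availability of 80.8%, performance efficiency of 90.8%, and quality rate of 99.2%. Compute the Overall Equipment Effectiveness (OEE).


Formula: OEE = Availability * Performance * Quality / 10000
A * P = 80.8% * 90.8% / 100 = 73.37%
OEE = 73.37% * 99.2% / 100 = 72.8%

72.8%


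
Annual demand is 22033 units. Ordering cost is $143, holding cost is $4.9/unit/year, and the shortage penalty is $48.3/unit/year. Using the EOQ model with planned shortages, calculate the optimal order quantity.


Formula: EOQ* = sqrt(2DS/H) * sqrt((H+P)/P)
Base EOQ = sqrt(2*22033*143/4.9) = 1134.02 units
Correction = sqrt((4.9+48.3)/48.3) = 1.0495
EOQ* = 1134.02 * 1.0495 = 1190.2 units

1190.2 units


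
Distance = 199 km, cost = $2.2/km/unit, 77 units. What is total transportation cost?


TC = dist * cost * units = 199 * 2.2 * 77 = $33710.60

$33710.60


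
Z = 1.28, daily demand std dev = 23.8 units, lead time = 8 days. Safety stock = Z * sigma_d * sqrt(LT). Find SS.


Formula: SS = z * sigma_d * sqrt(LT)
sqrt(LT) = sqrt(8) = 2.8284
SS = 1.28 * 23.8 * 2.8284
SS = 86.2 units

86.2 units


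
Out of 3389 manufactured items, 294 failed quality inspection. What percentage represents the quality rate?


Formula: Quality Rate = Good Pieces / Total Pieces * 100
Good pieces = 3389 - 294 = 3095
QR = 3095 / 3389 * 100 = 91.3%

91.3%


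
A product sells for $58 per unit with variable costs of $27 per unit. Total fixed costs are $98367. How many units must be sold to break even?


Formula: BEQ = Fixed Costs / (Price - Variable Cost)
Contribution margin = $58 - $27 = $31/unit
BEQ = ceil($98367 / $31/unit) = ceil(3173.13) = 3174 units

3174 units


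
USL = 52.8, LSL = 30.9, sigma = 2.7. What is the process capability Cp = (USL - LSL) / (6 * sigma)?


Cp = (52.8 - 30.9) / (6 * 2.7)

1.35


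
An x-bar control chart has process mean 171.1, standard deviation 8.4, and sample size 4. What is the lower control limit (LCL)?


LCL = 171.1 - 3 * 8.4 / sqrt(4)

158.5


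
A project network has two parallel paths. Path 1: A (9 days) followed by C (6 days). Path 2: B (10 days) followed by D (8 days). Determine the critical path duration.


Path 1 = 9 + 6 = 15 days
Path 2 = 10 + 8 = 18 days
Duration = max(15, 18) = 18 days

18 days


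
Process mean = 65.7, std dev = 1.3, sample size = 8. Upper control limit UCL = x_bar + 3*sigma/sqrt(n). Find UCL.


UCL = 65.7 + 3 * 1.3 / sqrt(8)

67.08


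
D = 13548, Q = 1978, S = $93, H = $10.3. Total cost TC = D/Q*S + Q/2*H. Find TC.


TC = 13548/1978 * 93 + 1978/2 * 10.3

$10823.69


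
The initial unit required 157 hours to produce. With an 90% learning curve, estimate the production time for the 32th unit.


Formula: T_n = T_1 * (learning_rate)^(log2(n)) where learning_rate = rate/100
Doublings = log2(32) = 5
T_n = 157 * 0.9^5
T_n = 157 * 0.5905 = 92.7 hours

92.7 hours


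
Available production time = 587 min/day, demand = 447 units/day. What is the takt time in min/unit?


Formula: Takt Time = Available Production Time / Customer Demand
Takt = 587 min/day / 447 units/day
Takt = 1.31 min/unit

1.31 min/unit


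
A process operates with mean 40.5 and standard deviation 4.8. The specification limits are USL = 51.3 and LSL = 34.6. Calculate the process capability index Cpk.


Cpu = (51.3 - 40.5) / (3 * 4.8) = 0.75
Cpl = (40.5 - 34.6) / (3 * 4.8) = 0.41
Cpk = min(0.75, 0.41) = 0.41

0.41


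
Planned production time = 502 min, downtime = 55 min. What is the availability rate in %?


Formula: Availability = (Planned Time - Downtime) / Planned Time * 100
Uptime = 502 - 55 = 447 min
Availability = 447 / 502 * 100 = 89.0%

89.0%


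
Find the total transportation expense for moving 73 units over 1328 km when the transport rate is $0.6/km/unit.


TC = dist * cost * units = 1328 * 0.6 * 73 = $58166.40

$58166.40


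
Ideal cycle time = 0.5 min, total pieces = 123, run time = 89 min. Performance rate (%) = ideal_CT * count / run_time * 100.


Formula: Performance = (Ideal CT * Total Count) / Run Time * 100
Ideal output time = 0.5 * 123 = 61.5 min
Performance = 61.5 / 89 * 100 = 69.1%

69.1%


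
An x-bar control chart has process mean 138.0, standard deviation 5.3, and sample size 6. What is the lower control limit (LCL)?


LCL = 138.0 - 3 * 5.3 / sqrt(6)

131.51


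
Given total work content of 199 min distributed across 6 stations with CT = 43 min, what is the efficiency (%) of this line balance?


Formula: Efficiency = Sum of Task Times / (N_stations * CT) * 100
Total station capacity = 6 stations * 43 min = 258 min
Efficiency = 199 / 258 * 100 = 77.1%

77.1%


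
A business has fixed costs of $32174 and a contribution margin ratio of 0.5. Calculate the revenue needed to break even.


Formula: BER = Fixed Costs / Contribution Margin Ratio
BER = $32174 / 0.5
BER = $64348.00 (to the nearest cent)

$64348.00


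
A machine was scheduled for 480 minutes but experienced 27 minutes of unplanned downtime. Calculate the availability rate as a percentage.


Formula: Availability = (Planned Time - Downtime) / Planned Time * 100
Uptime = 480 - 27 = 453 min
Availability = 453 / 480 * 100 = 94.4%

94.4%


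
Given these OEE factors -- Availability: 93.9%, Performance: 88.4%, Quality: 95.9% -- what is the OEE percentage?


Formula: OEE = Availability * Performance * Quality / 10000
A * P = 93.9% * 88.4% / 100 = 83.01%
OEE = 83.01% * 95.9% / 100 = 79.6%

79.6%


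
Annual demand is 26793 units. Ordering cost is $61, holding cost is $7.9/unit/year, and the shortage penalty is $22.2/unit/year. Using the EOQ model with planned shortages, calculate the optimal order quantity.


Formula: EOQ* = sqrt(2DS/H) * sqrt((H+P)/P)
Base EOQ = sqrt(2*26793*61/7.9) = 643.25 units
Correction = sqrt((7.9+22.2)/22.2) = 1.16441
EOQ* = 643.25 * 1.16441 = 749.0 units

749.0 units


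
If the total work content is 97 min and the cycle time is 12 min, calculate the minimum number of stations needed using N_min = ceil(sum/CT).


Formula: N_min = ceil(Sum of Task Times / Cycle Time)
N_min = ceil(97 min / 12 min) = ceil(8.0833)
N_min = 9 stations

9


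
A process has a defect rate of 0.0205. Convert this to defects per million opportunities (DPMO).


DPMO = defect_rate * 1000000 = 0.0205 * 1000000

20500


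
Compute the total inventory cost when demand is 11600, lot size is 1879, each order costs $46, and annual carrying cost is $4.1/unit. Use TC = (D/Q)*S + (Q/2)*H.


TC = 11600/1879 * 46 + 1879/2 * 4.1

$4135.93


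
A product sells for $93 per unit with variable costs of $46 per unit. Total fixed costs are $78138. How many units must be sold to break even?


Formula: BEQ = Fixed Costs / (Price - Variable Cost)
Contribution margin = $93 - $46 = $47/unit
BEQ = ceil($78138 / $47/unit) = ceil(1662.51) = 1663 units

1663 units


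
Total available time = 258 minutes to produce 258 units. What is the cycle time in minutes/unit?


Formula: CT = Available Time / Number of Units
CT = 258 min / 258 units
CT = 1.0 min/unit

1.0 min/unit


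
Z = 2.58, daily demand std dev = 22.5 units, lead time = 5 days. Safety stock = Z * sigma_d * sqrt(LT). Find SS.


Formula: SS = z * sigma_d * sqrt(LT)
sqrt(LT) = sqrt(5) = 2.2361
SS = 2.58 * 22.5 * 2.2361
SS = 129.8 units

129.8 units


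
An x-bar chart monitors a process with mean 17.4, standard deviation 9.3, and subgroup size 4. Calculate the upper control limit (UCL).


UCL = 17.4 + 3 * 9.3 / sqrt(4)

31.35


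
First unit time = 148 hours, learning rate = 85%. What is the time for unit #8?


Formula: T_n = T_1 * (learning_rate)^(log2(n)) where learning_rate = rate/100
Doublings = log2(8) = 3
T_n = 148 * 0.85^3
T_n = 148 * 0.6141 = 90.9 hours

90.9 hours


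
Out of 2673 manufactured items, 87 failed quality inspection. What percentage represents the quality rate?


Formula: Quality Rate = Good Pieces / Total Pieces * 100
Good pieces = 2673 - 87 = 2586
QR = 2586 / 2673 * 100 = 96.7%

96.7%


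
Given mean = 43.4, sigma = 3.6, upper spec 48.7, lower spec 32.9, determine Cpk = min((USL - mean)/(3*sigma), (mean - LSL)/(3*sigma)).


Cpu = (48.7 - 43.4) / (3 * 3.6) = 0.49
Cpl = (43.4 - 32.9) / (3 * 3.6) = 0.97
Cpk = min(0.49, 0.97) = 0.49

0.49


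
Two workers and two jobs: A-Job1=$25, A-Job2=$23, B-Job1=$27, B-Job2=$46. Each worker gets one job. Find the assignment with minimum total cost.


Option 1: A->1 + B->2 = $25 + $46 = $71
Option 2: A->2 + B->1 = $23 + $27 = $50
Min cost = min($71, $50) = $50

$50


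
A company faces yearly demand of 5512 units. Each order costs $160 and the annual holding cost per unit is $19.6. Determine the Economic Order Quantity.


Formula: EOQ = sqrt(2 * D * S / H)
Numerator: 2 * 5512 * 160 = 1763840
2DS/H = 1763840 / 19.6 = 89991.8
EOQ = sqrt(89991.8) = 300.0 units

300.0 units


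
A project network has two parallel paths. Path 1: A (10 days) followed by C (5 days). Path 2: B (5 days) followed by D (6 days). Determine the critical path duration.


Path 1 = 10 + 5 = 15 days
Path 2 = 5 + 6 = 11 days
Duration = max(15, 11) = 15 days

15 days


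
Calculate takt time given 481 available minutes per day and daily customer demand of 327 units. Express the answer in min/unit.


Formula: Takt Time = Available Production Time / Customer Demand
Takt = 481 min/day / 327 units/day
Takt = 1.47 min/unit

1.47 min/unit


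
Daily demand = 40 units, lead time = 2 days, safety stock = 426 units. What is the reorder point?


Formula: ROP = (Daily Demand * Lead Time) + Safety Stock
Demand during lead time = 40 * 2 = 80 units
ROP = 80 + 426 = 506 units

506 units


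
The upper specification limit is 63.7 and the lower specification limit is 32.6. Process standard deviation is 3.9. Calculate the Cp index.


Cp = (63.7 - 32.6) / (6 * 3.9)

1.33


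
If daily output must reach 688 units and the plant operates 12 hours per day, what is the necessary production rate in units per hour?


Formula: Production Rate = Daily Demand / Available Hours
Rate = 688 units/day / 12 hours/day
Rate = 57.3 units/hour

57.3 units/hour


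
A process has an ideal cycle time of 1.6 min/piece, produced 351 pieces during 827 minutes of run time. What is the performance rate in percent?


Formula: Performance = (Ideal CT * Total Count) / Run Time * 100
Ideal output time = 1.6 * 351 = 561.6 min
Performance = 561.6 / 827 * 100 = 67.9%

67.9%


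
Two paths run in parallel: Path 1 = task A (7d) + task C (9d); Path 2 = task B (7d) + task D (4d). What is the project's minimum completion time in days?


Path 1 = 7 + 9 = 16 days
Path 2 = 7 + 4 = 11 days
Duration = max(16, 11) = 16 days

16 days


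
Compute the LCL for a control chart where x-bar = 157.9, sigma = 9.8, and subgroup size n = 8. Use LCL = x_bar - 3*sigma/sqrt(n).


LCL = 157.9 - 3 * 9.8 / sqrt(8)

147.51


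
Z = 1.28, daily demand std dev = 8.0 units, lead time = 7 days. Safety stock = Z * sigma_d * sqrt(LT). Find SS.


Formula: SS = z * sigma_d * sqrt(LT)
sqrt(LT) = sqrt(7) = 2.6458
SS = 1.28 * 8.0 * 2.6458
SS = 27.1 units

27.1 units


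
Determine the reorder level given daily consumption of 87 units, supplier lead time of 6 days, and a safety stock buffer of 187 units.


Formula: ROP = (Daily Demand * Lead Time) + Safety Stock
Demand during lead time = 87 * 6 = 522 units
ROP = 522 + 187 = 709 units

709 units


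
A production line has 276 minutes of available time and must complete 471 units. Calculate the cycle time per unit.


Formula: CT = Available Time / Number of Units
CT = 276 min / 471 units
CT = 0.59 min/unit

0.59 min/unit


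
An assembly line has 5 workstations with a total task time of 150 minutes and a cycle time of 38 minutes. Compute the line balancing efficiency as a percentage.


Formula: Efficiency = Sum of Task Times / (N_stations * CT) * 100
Total station capacity = 5 stations * 38 min = 190 min
Efficiency = 150 / 190 * 100 = 78.9%

78.9%


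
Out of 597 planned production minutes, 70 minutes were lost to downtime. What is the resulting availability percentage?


Formula: Availability = (Planned Time - Downtime) / Planned Time * 100
Uptime = 597 - 70 = 527 min
Availability = 527 / 597 * 100 = 88.3%

88.3%


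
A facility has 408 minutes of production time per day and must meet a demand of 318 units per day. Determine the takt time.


Formula: Takt Time = Available Production Time / Customer Demand
Takt = 408 min/day / 318 units/day
Takt = 1.28 min/unit

1.28 min/unit


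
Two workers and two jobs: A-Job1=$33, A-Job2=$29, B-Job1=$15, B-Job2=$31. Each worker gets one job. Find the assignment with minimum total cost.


Option 1: A->1 + B->2 = $33 + $31 = $64
Option 2: A->2 + B->1 = $29 + $15 = $44
Min cost = min($64, $44) = $44

$44


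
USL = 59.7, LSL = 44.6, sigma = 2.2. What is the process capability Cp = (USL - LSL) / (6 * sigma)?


Cp = (59.7 - 44.6) / (6 * 2.2)

1.14


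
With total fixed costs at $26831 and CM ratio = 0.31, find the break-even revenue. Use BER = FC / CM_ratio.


Formula: BER = Fixed Costs / Contribution Margin Ratio
BER = $26831 / 0.31
BER = $86551.61 (to the nearest cent)

$86551.61


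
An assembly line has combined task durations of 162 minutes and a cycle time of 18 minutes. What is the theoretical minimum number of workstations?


Formula: N_min = ceil(Sum of Task Times / Cycle Time)
N_min = ceil(162 min / 18 min) = ceil(9.0)
N_min = 9 stations

9


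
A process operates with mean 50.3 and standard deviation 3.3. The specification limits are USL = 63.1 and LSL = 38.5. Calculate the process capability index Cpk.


Cpu = (63.1 - 50.3) / (3 * 3.3) = 1.29
Cpl = (50.3 - 38.5) / (3 * 3.3) = 1.19
Cpk = min(1.29, 1.19) = 1.19

1.19


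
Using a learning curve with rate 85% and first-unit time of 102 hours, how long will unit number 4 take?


Formula: T_n = T_1 * (learning_rate)^(log2(n)) where learning_rate = rate/100
Doublings = log2(4) = 2
T_n = 102 * 0.85^2
T_n = 102 * 0.7225 = 73.7 hours

73.7 hours


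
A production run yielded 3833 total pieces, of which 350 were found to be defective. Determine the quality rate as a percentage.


Formula: Quality Rate = Good Pieces / Total Pieces * 100
Good pieces = 3833 - 350 = 3483
QR = 3483 / 3833 * 100 = 90.9%

90.9%


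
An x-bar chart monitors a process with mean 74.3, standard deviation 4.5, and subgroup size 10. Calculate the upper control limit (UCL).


UCL = 74.3 + 3 * 4.5 / sqrt(10)

78.57


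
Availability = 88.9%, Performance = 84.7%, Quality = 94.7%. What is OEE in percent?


Formula: OEE = Availability * Performance * Quality / 10000
A * P = 88.9% * 84.7% / 100 = 75.3%
OEE = 75.3% * 94.7% / 100 = 71.3%

71.3%


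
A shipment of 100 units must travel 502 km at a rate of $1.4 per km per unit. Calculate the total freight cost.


TC = dist * cost * units = 502 * 1.4 * 100 = $70280.00

$70280.00


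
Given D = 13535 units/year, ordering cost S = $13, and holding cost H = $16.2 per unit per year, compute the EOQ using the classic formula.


Formula: EOQ = sqrt(2 * D * S / H)
Numerator: 2 * 13535 * 13 = 351910
2DS/H = 351910 / 16.2 = 21722.8
EOQ = sqrt(21722.8) = 147.4 units

147.4 units


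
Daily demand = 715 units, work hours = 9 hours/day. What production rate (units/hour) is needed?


Formula: Production Rate = Daily Demand / Available Hours
Rate = 715 units/day / 9 hours/day
Rate = 79.4 units/hour

79.4 units/hour


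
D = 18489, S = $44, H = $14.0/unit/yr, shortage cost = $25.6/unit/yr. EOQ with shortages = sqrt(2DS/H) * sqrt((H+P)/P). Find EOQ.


Formula: EOQ* = sqrt(2DS/H) * sqrt((H+P)/P)
Base EOQ = sqrt(2*18489*44/14.0) = 340.91 units
Correction = sqrt((14.0+25.6)/25.6) = 1.24373
EOQ* = 340.91 * 1.24373 = 424.0 units

424.0 units


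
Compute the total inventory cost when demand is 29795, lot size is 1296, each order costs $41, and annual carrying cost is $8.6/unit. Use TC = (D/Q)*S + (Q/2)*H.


TC = 29795/1296 * 41 + 1296/2 * 8.6

$6515.39


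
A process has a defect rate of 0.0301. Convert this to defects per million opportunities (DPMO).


DPMO = defect_rate * 1000000 = 0.0301 * 1000000

30100


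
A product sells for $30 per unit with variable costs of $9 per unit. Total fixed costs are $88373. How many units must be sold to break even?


Formula: BEQ = Fixed Costs / (Price - Variable Cost)
Contribution margin = $30 - $9 = $21/unit
BEQ = ceil($88373 / $21/unit) = ceil(4208.24) = 4209 units

4209 units


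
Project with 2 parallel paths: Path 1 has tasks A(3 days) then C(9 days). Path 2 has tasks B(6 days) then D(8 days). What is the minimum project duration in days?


Path 1 = 3 + 9 = 12 days
Path 2 = 6 + 8 = 14 days
Duration = max(12, 14) = 14 days

14 days


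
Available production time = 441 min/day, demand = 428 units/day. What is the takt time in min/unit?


Formula: Takt Time = Available Production Time / Customer Demand
Takt = 441 min/day / 428 units/day
Takt = 1.03 min/unit

1.03 min/unit


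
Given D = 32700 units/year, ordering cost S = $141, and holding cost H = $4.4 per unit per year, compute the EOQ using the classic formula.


Formula: EOQ = sqrt(2 * D * S / H)
Numerator: 2 * 32700 * 141 = 9221400
2DS/H = 9221400 / 4.4 = 2095772.7
EOQ = sqrt(2095772.7) = 1447.7 units

1447.7 units


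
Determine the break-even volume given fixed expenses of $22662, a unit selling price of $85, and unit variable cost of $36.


Formula: BEQ = Fixed Costs / (Price - Variable Cost)
Contribution margin = $85 - $36 = $49/unit
BEQ = ceil($22662 / $49/unit) = ceil(462.49) = 463 units

463 units


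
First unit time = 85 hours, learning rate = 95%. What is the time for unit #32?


Formula: T_n = T_1 * (learning_rate)^(log2(n)) where learning_rate = rate/100
Doublings = log2(32) = 5
T_n = 85 * 0.95^5
T_n = 85 * 0.7738 = 65.8 hours

65.8 hours


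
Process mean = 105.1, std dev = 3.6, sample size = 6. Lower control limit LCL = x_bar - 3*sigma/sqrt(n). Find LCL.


LCL = 105.1 - 3 * 3.6 / sqrt(6)

100.69


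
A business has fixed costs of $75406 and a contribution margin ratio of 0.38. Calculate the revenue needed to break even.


Formula: BER = Fixed Costs / Contribution Margin Ratio
BER = $75406 / 0.38
BER = $198436.84 (to the nearest cent)

$198436.84


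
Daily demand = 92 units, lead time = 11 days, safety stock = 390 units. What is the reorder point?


Formula: ROP = (Daily Demand * Lead Time) + Safety Stock
Demand during lead time = 92 * 11 = 1012 units
ROP = 1012 + 390 = 1402 units

1402 units


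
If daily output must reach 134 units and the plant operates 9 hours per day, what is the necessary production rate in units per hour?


Formula: Production Rate = Daily Demand / Available Hours
Rate = 134 units/day / 9 hours/day
Rate = 14.9 units/hour

14.9 units/hour


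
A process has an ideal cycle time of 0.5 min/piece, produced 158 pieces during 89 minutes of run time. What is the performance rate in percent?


Formula: Performance = (Ideal CT * Total Count) / Run Time * 100
Ideal output time = 0.5 * 158 = 79.0 min
Performance = 79.0 / 89 * 100 = 88.8%

88.8%


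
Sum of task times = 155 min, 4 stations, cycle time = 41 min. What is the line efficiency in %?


Formula: Efficiency = Sum of Task Times / (N_stations * CT) * 100
Total station capacity = 4 stations * 41 min = 164 min
Efficiency = 155 / 164 * 100 = 94.5%

94.5%


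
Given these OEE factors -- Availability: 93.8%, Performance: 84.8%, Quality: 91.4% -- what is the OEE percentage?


Formula: OEE = Availability * Performance * Quality / 10000
A * P = 93.8% * 84.8% / 100 = 79.54%
OEE = 79.54% * 91.4% / 100 = 72.7%

72.7%


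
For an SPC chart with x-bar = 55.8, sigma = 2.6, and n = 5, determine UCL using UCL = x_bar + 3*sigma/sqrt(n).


UCL = 55.8 + 3 * 2.6 / sqrt(5)

59.29


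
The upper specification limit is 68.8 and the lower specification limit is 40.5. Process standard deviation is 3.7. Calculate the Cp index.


Cp = (68.8 - 40.5) / (6 * 3.7)

1.27


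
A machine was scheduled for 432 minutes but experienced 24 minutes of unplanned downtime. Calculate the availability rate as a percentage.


Formula: Availability = (Planned Time - Downtime) / Planned Time * 100
Uptime = 432 - 24 = 408 min
Availability = 408 / 432 * 100 = 94.4%

94.4%


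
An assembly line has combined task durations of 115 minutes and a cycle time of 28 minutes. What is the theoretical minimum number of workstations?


Formula: N_min = ceil(Sum of Task Times / Cycle Time)
N_min = ceil(115 min / 28 min) = ceil(4.1071)
N_min = 5 stations

5


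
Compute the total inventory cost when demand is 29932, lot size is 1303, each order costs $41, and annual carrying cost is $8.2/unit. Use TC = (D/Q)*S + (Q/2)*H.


TC = 29932/1303 * 41 + 1303/2 * 8.2

$6284.14


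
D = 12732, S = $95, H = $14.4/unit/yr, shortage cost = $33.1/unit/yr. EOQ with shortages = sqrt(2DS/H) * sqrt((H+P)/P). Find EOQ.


Formula: EOQ* = sqrt(2DS/H) * sqrt((H+P)/P)
Base EOQ = sqrt(2*12732*95/14.4) = 409.87 units
Correction = sqrt((14.4+33.1)/33.1) = 1.19793
EOQ* = 409.87 * 1.19793 = 491.0 units

491.0 units


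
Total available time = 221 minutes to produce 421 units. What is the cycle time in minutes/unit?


Formula: CT = Available Time / Number of Units
CT = 221 min / 421 units
CT = 0.52 min/unit

0.52 min/unit


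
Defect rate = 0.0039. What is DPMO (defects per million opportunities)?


DPMO = defect_rate * 1000000 = 0.0039 * 1000000

3900


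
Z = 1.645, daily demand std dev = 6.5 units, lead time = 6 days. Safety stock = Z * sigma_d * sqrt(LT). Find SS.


Formula: SS = z * sigma_d * sqrt(LT)
sqrt(LT) = sqrt(6) = 2.4495
SS = 1.645 * 6.5 * 2.4495
SS = 26.2 units

26.2 units


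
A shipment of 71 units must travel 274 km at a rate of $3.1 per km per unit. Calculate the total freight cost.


TC = dist * cost * units = 274 * 3.1 * 71 = $60307.40

$60307.40


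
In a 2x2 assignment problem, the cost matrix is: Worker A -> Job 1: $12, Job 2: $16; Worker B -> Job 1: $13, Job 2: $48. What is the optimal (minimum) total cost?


Option 1: A->1 + B->2 = $12 + $48 = $60
Option 2: A->2 + B->1 = $16 + $13 = $29
Min cost = min($60, $29) = $29

$29


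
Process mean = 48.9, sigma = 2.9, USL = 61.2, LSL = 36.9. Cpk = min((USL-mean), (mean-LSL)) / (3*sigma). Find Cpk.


Cpu = (61.2 - 48.9) / (3 * 2.9) = 1.41
Cpl = (48.9 - 36.9) / (3 * 2.9) = 1.38
Cpk = min(1.41, 1.38) = 1.38

1.38


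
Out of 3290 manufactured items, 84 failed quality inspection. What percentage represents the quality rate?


Formula: Quality Rate = Good Pieces / Total Pieces * 100
Good pieces = 3290 - 84 = 3206
QR = 3206 / 3290 * 100 = 97.4%

97.4%


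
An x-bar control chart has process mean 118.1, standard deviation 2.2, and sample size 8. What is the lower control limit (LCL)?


LCL = 118.1 - 3 * 2.2 / sqrt(8)

115.77


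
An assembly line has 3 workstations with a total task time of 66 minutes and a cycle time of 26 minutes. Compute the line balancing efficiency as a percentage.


Formula: Efficiency = Sum of Task Times / (N_stations * CT) * 100
Total station capacity = 3 stations * 26 min = 78 min
Efficiency = 66 / 78 * 100 = 84.6%

84.6%


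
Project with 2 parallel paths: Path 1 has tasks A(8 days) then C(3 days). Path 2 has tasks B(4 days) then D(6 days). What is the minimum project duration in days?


Path 1 = 8 + 3 = 11 days
Path 2 = 4 + 6 = 10 days
Duration = max(11, 10) = 11 days

11 days


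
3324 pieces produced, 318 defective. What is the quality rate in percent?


Formula: Quality Rate = Good Pieces / Total Pieces * 100
Good pieces = 3324 - 318 = 3006
QR = 3006 / 3324 * 100 = 90.4%

90.4%


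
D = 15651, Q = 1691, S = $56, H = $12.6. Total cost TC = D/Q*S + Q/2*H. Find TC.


TC = 15651/1691 * 56 + 1691/2 * 12.6

$11171.61


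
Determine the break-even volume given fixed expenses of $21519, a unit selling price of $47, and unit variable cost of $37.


Formula: BEQ = Fixed Costs / (Price - Variable Cost)
Contribution margin = $47 - $37 = $10/unit
BEQ = ceil($21519 / $10/unit) = ceil(2151.9) = 2152 units

2152 units


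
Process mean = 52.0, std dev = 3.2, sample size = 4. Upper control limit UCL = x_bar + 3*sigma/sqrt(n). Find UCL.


UCL = 52.0 + 3 * 3.2 / sqrt(4)

56.8


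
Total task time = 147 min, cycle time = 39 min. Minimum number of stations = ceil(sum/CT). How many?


Formula: N_min = ceil(Sum of Task Times / Cycle Time)
N_min = ceil(147 min / 39 min) = ceil(3.7692)
N_min = 4 stations

4


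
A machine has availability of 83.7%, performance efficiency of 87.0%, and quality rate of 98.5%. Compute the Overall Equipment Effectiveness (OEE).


Formula: OEE = Availability * Performance * Quality / 10000
A * P = 83.7% * 87.0% / 100 = 72.82%
OEE = 72.82% * 98.5% / 100 = 71.7%

71.7%


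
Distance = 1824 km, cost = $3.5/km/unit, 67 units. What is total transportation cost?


TC = dist * cost * units = 1824 * 3.5 * 67 = $427728.00

$427728.00


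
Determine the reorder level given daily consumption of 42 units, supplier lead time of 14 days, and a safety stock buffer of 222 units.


Formula: ROP = (Daily Demand * Lead Time) + Safety Stock
Demand during lead time = 42 * 14 = 588 units
ROP = 588 + 222 = 810 units

810 units


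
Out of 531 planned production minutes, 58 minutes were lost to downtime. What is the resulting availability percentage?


Formula: Availability = (Planned Time - Downtime) / Planned Time * 100
Uptime = 531 - 58 = 473 min
Availability = 473 / 531 * 100 = 89.1%

89.1%


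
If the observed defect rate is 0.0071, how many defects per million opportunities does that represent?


DPMO = defect_rate * 1000000 = 0.0071 * 1000000

7100


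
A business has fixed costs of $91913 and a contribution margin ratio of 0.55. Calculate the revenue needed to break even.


Formula: BER = Fixed Costs / Contribution Margin Ratio
BER = $91913 / 0.55
BER = $167114.55 (to the nearest cent)

$167114.55


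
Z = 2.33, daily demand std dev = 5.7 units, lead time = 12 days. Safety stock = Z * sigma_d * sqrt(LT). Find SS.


Formula: SS = z * sigma_d * sqrt(LT)
sqrt(LT) = sqrt(12) = 3.4641
SS = 2.33 * 5.7 * 3.4641
SS = 46.0 units

46.0 units


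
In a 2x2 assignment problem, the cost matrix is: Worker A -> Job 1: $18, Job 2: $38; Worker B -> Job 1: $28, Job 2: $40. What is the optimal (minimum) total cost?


Option 1: A->1 + B->2 = $18 + $40 = $58
Option 2: A->2 + B->1 = $38 + $28 = $66
Min cost = min($58, $66) = $58

$58


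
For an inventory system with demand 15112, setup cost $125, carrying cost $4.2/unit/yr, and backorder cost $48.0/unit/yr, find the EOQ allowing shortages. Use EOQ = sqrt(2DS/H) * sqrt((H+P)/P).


Formula: EOQ* = sqrt(2DS/H) * sqrt((H+P)/P)
Base EOQ = sqrt(2*15112*125/4.2) = 948.43 units
Correction = sqrt((4.2+48.0)/48.0) = 1.04283
EOQ* = 948.43 * 1.04283 = 989.1 units

989.1 units


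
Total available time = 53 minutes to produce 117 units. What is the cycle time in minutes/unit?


Formula: CT = Available Time / Number of Units
CT = 53 min / 117 units
CT = 0.45 min/unit

0.45 min/unit


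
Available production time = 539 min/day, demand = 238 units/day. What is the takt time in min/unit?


Formula: Takt Time = Available Production Time / Customer Demand
Takt = 539 min/day / 238 units/day
Takt = 2.26 min/unit

2.26 min/unit


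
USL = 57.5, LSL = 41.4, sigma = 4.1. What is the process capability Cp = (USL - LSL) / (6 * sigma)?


Cp = (57.5 - 41.4) / (6 * 4.1)

0.65


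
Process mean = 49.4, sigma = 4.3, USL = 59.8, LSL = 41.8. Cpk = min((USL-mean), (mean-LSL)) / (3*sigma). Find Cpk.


Cpu = (59.8 - 49.4) / (3 * 4.3) = 0.81
Cpl = (49.4 - 41.8) / (3 * 4.3) = 0.59
Cpk = min(0.81, 0.59) = 0.59

0.59


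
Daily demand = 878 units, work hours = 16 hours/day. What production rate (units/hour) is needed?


Formula: Production Rate = Daily Demand / Available Hours
Rate = 878 units/day / 16 hours/day
Rate = 54.9 units/hour

54.9 units/hour


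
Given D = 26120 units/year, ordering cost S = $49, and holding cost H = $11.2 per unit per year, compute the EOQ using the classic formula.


Formula: EOQ = sqrt(2 * D * S / H)
Numerator: 2 * 26120 * 49 = 2559760
2DS/H = 2559760 / 11.2 = 228550.0
EOQ = sqrt(228550.0) = 478.1 units

478.1 units


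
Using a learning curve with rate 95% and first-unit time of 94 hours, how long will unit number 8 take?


Formula: T_n = T_1 * (learning_rate)^(log2(n)) where learning_rate = rate/100
Doublings = log2(8) = 3
T_n = 94 * 0.95^3
T_n = 94 * 0.8574 = 80.6 hours

80.6 hours


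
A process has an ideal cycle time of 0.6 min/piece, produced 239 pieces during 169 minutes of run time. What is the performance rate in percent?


Formula: Performance = (Ideal CT * Total Count) / Run Time * 100
Ideal output time = 0.6 * 239 = 143.4 min
Performance = 143.4 / 169 * 100 = 84.9%

84.9%


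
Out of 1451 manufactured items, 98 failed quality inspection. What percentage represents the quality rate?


Formula: Quality Rate = Good Pieces / Total Pieces * 100
Good pieces = 1451 - 98 = 1353
QR = 1353 / 1451 * 100 = 93.2%

93.2%
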